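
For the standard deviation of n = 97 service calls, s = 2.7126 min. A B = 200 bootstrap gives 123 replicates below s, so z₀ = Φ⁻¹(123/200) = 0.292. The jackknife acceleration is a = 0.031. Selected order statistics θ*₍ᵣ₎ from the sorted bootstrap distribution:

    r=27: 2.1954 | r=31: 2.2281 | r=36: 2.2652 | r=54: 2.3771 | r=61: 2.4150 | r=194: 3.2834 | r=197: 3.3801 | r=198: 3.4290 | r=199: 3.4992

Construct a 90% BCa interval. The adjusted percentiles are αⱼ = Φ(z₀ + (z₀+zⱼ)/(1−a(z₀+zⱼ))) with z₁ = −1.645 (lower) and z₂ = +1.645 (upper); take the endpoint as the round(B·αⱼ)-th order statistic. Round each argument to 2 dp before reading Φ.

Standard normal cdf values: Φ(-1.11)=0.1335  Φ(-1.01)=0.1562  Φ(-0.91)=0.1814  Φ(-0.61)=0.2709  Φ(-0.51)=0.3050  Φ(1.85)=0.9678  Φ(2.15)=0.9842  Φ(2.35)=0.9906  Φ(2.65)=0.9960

(2.2281, 3.4290)

Lower: z₀ + z₁ = 0.292 + (-1.645) = -1.353; 1 − a(z₀+z₁) = 1 − (0.031)(-1.353) = 1.0419; argument = 0.292 + (-1.353)/1.0419 = -1.0065 → -1.01.
α₁ = Φ(-1.01) = 0.1562; rank = round(200 × 0.1562) = 31; θ*₍31₎ = 2.2281.
Upper: z₀ + z₂ = 1.937; 1 − a(z₀+z₂) = 0.9400; argument = 2.3527 → 2.35; α₂ = 0.9906; rank = 198; θ*₍198₎ = 3.4290.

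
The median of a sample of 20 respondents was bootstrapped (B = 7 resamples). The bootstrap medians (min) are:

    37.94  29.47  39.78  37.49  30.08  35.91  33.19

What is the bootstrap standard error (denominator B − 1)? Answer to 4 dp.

SE* = 4.0083

Bootstrap SE is the standard deviation of the 7 replicate medians.
Mean of replicates: (37.94 + 29.47 + 39.78 + 37.49 + 30.08 + 35.91 + 33.19) / 7 = 243.86000 / 7 = 34.83714
Sum of squared deviations: (+3.10286)² + (−5.36714)² + (+4.94286)² + (+2.65286)² + (−4.75714)² + (+1.07286)² + (−1.64714)² = 96.39794
Variance = 96.39794 / 6 = 16.06632
SE* = √16.06632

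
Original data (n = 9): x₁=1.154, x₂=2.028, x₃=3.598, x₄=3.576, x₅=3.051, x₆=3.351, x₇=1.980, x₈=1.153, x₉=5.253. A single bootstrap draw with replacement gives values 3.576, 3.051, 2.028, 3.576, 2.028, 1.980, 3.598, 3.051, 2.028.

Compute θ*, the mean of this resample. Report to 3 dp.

θ* = 2.768

Mean = (3.576 + 3.051 + 2.028 + 3.576 + 2.028 + 1.980 + 3.598 + 3.051 + 2.028) / 9 = 24.9160 / 9 = 2.768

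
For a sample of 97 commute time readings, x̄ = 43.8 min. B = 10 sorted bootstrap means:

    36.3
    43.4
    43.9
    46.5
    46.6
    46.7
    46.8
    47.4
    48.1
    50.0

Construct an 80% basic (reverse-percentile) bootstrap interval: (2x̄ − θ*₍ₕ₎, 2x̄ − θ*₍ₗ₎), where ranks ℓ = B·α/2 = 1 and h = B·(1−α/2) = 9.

(39.5, 51.3)

Percentile endpoints at ranks 1 and 9: θ*₍1₎ = 36.3, θ*₍9₎ = 48.1.
Basic interval reflects these around x̄:
  lower = 2 × 43.8 − 48.1 = 39.5
  upper = 2 × 43.8 − 36.3 = 51.3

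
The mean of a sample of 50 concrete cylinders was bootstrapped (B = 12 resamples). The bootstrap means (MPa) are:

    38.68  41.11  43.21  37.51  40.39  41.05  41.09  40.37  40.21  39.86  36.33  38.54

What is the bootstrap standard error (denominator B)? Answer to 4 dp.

Bootstrap SE is the standard deviation of the 12 replicate means.
Mean of replicates: (38.68 + 41.11 + 43.21 + 37.51 + 40.39 + 41.05 + 41.09 + 40.37 + 40.21 + 39.86 + 36.33 + 38.54) / 12 = 478.35000 / 12 = 39.86250
Sum of squared deviations: (−1.18250)² + (+1.24750)² + (+3.34750)² + (−2.35250)² + (+0.52750)² + (+1.18750)² + (+1.22750)² + (+0.50750)² + (+0.34750)² + (−0.00250)² + (−3.53250)² + (−1.32250)² = 37.49563
Variance = 37.49563 / 12 = 3.12464
SE* = √3.12464

SE* = 1.7677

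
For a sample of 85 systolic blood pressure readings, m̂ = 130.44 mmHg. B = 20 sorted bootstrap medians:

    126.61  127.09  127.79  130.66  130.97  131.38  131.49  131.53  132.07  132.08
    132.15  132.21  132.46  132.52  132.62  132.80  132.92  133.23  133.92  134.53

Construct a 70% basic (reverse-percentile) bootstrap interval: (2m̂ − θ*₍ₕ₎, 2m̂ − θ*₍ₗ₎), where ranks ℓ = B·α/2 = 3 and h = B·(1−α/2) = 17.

Percentile endpoints at ranks 3 and 17: θ*₍3₎ = 127.79, θ*₍17₎ = 132.92.
Basic interval reflects these around m̂:
  lower = 2 × 130.44 − 132.92 = 127.96
  upper = 2 × 130.44 − 127.79 = 133.09

(127.96, 133.09)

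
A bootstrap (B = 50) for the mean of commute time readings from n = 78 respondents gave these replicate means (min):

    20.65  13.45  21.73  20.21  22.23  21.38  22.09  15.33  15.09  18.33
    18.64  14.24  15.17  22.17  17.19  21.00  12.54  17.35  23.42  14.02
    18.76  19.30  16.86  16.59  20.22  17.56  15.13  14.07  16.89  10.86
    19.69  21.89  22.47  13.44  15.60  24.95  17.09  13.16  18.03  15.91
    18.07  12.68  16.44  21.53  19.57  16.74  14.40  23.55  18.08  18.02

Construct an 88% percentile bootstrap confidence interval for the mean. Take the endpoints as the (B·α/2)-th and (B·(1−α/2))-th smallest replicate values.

(12.68, 22.47)

Sorted replicates: 10.86, 12.54, 12.68, 13.16, 13.44, 13.45, 14.02, 14.07, 14.24, 14.40, 15.09, 15.13, 15.17, 15.33, 15.60, 15.91, 16.44, 16.59, 16.74, 16.86, 16.89, 17.09, 17.19, 17.35, 17.56, 18.02, 18.03, 18.07, 18.08, 18.33, 18.64, 18.76, 19.30, 19.57, 19.69, 20.21, 20.22, 20.65, 21.00, 21.38, 21.53, 21.73, 21.89, 22.09, 22.17, 22.23, 22.47, 23.42, 23.55, 24.95
α = 0.12; lower rank = 50 × 0.060 = 3; upper rank = 50 × 0.940 = 47.
The 3rd smallest replicate is 12.68; the 47th is 22.47.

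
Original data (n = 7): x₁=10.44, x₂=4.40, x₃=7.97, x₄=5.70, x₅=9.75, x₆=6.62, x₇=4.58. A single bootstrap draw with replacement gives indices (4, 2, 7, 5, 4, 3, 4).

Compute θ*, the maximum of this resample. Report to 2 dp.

θ* = 9.75

Resample values: 5.70, 4.40, 4.58, 9.75, 5.70, 7.97, 5.70.
Maximum = 9.75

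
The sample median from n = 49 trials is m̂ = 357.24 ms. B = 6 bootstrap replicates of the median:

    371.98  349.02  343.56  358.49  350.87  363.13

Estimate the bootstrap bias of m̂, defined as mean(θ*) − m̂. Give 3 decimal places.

mean(θ*) = (371.98 + 349.02 + 343.56 + 358.49 + 350.87 + 363.13) / 6 = 356.1750
bias = 356.1750 − 357.24

bias = −1.065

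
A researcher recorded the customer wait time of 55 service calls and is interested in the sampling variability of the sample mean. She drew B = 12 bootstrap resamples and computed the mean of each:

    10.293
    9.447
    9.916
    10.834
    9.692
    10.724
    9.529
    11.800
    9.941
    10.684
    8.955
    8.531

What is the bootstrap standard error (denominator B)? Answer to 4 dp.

Bootstrap SE is the standard deviation of the 12 replicate means.
Mean of replicates: (10.293 + 9.447 + 9.916 + 10.834 + 9.692 + 10.724 + 9.529 + 11.800 + 9.941 + 10.684 + 8.955 + 8.531) / 12 = 120.34600 / 12 = 10.02883
Sum of squared deviations: (+0.26417)² + (−0.58183)² + (−0.11283)² + (+0.80517)² + (−0.33683)² + (+0.69517)² + (−0.49983)² + (+1.77117)² + (−0.08783)² + (+0.65517)² + (−1.07383)² + (−1.49783)² = 8.88650
Variance = 8.88650 / 12 = 0.74054
SE* = √0.74054

SE* = 0.8605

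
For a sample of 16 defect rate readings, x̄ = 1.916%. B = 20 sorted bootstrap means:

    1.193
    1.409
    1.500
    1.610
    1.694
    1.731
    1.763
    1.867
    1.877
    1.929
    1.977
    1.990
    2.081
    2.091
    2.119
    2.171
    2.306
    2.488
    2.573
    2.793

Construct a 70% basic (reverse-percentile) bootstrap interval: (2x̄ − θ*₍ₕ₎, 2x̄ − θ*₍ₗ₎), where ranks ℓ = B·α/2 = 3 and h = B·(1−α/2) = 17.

(1.526, 2.332)

Percentile endpoints at ranks 3 and 17: θ*₍3₎ = 1.500, θ*₍17₎ = 2.306.
Basic interval reflects these around x̄:
  lower = 2 × 1.916 − 2.306 = 1.526
  upper = 2 × 1.916 − 1.500 = 2.332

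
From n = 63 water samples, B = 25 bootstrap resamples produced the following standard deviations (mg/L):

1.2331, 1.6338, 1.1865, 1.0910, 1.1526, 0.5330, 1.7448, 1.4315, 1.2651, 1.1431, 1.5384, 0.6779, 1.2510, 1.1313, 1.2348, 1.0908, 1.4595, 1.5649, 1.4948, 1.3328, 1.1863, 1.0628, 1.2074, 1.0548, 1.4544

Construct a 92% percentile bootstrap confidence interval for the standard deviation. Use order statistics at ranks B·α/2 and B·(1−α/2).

Sorted replicates: 0.5330, 0.6779, 1.0548, 1.0628, 1.0908, 1.0910, 1.1313, 1.1431, 1.1526, 1.1863, 1.1865, 1.2074, 1.2331, 1.2348, 1.2510, 1.2651, 1.3328, 1.4315, 1.4544, 1.4595, 1.4948, 1.5384, 1.5649, 1.6338, 1.7448
α = 0.08; lower rank = 25 × 0.040 = 1; upper rank = 25 × 0.960 = 24.
The 1st smallest replicate is 0.5330; the 24th is 1.6338.

(0.5330, 1.6338)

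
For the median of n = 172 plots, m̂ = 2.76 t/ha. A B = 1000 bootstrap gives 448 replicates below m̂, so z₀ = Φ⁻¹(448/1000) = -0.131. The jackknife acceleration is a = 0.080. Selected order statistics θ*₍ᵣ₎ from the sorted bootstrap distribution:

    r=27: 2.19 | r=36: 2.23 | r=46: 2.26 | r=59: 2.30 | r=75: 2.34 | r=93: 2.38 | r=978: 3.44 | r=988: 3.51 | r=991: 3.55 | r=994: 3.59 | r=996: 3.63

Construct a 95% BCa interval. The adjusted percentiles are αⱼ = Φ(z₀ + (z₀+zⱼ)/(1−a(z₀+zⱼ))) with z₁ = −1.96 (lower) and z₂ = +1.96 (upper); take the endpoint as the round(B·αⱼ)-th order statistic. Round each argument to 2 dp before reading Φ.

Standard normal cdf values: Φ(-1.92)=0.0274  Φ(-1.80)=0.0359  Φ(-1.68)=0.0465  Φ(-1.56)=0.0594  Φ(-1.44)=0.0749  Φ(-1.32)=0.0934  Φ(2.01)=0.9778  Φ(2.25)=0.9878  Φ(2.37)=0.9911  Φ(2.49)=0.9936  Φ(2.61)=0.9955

(2.19, 3.44)

Lower: z₀ + z₁ = -0.131 + (-1.960) = -2.091; 1 − a(z₀+z₁) = 1 − (0.080)(-2.091) = 1.1673; argument = -0.131 + (-2.091)/1.1673 = -1.9223 → -1.92.
α₁ = Φ(-1.92) = 0.0274; rank = round(1000 × 0.0274) = 27; θ*₍27₎ = 2.19.
Upper: z₀ + z₂ = 1.829; 1 − a(z₀+z₂) = 0.8537; argument = 2.0115 → 2.01; α₂ = 0.9778; rank = 978; θ*₍978₎ = 3.44.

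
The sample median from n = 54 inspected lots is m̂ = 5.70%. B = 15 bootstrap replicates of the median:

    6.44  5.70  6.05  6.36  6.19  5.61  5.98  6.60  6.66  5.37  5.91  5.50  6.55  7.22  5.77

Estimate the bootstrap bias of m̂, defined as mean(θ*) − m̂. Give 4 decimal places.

bias = +0.4273

mean(θ*) = (6.44 + 5.70 + 6.05 + 6.36 + 6.19 + 5.61 + 5.98 + 6.60 + 6.66 + 5.37 + 5.91 + 5.50 + 6.55 + 7.22 + 5.77) / 15 = 6.12733
bias = 6.12733 − 5.70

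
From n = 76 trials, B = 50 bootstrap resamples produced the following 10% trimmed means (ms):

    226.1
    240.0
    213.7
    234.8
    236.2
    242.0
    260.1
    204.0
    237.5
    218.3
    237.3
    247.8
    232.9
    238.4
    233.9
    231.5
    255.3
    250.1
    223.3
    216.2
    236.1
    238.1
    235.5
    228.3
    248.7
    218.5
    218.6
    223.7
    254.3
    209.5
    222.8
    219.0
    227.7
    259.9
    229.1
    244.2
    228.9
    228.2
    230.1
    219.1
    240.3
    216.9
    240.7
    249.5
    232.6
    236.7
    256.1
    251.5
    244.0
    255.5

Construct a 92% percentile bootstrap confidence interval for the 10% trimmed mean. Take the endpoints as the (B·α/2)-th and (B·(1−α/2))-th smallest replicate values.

(209.5, 256.1)

Sorted replicates: 204.0, 209.5, 213.7, 216.2, 216.9, 218.3, 218.5, 218.6, 219.0, 219.1, 222.8, 223.3, 223.7, 226.1, 227.7, 228.2, 228.3, 228.9, 229.1, 230.1, 231.5, 232.6, 232.9, 233.9, 234.8, 235.5, 236.1, 236.2, 236.7, 237.3, 237.5, 238.1, 238.4, 240.0, 240.3, 240.7, 242.0, 244.0, 244.2, 247.8, 248.7, 249.5, 250.1, 251.5, 254.3, 255.3, 255.5, 256.1, 259.9, 260.1
α = 0.08; lower rank = 50 × 0.040 = 2; upper rank = 50 × 0.960 = 48.
The 2nd smallest replicate is 209.5; the 48th is 256.1.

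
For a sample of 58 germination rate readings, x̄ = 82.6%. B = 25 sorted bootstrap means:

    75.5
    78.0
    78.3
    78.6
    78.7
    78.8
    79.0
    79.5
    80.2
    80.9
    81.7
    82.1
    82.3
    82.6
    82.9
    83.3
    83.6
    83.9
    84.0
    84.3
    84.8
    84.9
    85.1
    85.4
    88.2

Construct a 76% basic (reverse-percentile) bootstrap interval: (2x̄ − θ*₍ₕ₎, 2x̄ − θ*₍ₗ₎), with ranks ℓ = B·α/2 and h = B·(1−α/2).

(80.3, 86.9)

Percentile endpoints at ranks 3 and 22: θ*₍3₎ = 78.3, θ*₍22₎ = 84.9.
Basic interval reflects these around x̄:
  lower = 2 × 82.6 − 84.9 = 80.3
  upper = 2 × 82.6 − 78.3 = 86.9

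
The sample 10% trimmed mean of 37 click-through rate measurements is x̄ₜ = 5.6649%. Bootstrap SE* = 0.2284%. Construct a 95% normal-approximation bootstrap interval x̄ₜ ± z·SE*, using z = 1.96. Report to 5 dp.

Margin = 1.96 × 0.2284 = 0.447664
Interval: 5.6649 ± 0.447664

(5.21724, 6.11256)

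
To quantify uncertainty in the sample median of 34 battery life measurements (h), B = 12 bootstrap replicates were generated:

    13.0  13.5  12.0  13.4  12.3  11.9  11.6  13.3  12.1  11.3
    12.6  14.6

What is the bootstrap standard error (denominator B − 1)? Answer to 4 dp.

SE* = 0.9519

Bootstrap SE is the standard deviation of the 12 replicate medians.
Mean of replicates: (13.0 + 13.5 + 12.0 + 13.4 + 12.3 + 11.9 + 11.6 + 13.3 + 12.1 + 11.3 + 12.6 + 14.6) / 12 = 151.60000 / 12 = 12.63333
Sum of squared deviations: (+0.36667)² + (+0.86667)² + (−0.63333)² + (+0.76667)² + (−0.33333)² + (−0.73333)² + (−1.03333)² + (+0.66667)² + (−0.53333)² + (−1.33333)² + (−0.03333)² + (+1.96667)² = 9.96667
Variance = 9.96667 / 11 = 0.90606
SE* = √0.90606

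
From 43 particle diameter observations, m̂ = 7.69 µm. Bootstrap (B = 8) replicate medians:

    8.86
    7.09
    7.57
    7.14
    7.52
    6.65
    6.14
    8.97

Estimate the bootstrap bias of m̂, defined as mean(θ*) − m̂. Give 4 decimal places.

bias = −0.1975

mean(θ*) = (8.86 + 7.09 + 7.57 + 7.14 + 7.52 + 6.65 + 6.14 + 8.97) / 8 = 7.49250
bias = 7.49250 − 7.69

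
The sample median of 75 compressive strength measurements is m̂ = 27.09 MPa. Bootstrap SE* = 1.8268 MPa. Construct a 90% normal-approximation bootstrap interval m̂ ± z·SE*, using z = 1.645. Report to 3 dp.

(24.085, 30.095)

Margin = 1.645 × 1.8268 = 3.0051
Interval: 27.09 ± 3.0051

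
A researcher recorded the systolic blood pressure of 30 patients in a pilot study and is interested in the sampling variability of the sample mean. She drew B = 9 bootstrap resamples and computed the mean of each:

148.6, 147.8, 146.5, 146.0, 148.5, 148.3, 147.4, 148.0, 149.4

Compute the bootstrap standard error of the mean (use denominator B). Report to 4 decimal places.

Bootstrap SE is the standard deviation of the 9 replicate means.
Mean of replicates: (148.6 + 147.8 + 146.5 + 146.0 + 148.5 + 148.3 + 147.4 + 148.0 + 149.4) / 9 = 1330.50000 / 9 = 147.83333
Sum of squared deviations: (+0.76667)² + (−0.03333)² + (−1.33333)² + (−1.83333)² + (+0.66667)² + (+0.46667)² + (−0.43333)² + (+0.16667)² + (+1.56667)² = 9.06000
Variance = 9.06000 / 9 = 1.00667
SE* = √1.00667

SE* = 1.0033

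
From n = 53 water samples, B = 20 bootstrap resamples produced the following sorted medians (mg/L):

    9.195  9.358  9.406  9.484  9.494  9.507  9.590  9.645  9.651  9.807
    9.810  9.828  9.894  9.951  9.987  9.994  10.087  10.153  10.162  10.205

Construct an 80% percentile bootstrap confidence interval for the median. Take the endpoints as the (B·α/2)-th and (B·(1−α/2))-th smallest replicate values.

(9.358, 10.153)

α = 0.20; lower rank = 20 × 0.100 = 2; upper rank = 20 × 0.900 = 18.
The 2nd smallest replicate is 9.358; the 18th is 10.153.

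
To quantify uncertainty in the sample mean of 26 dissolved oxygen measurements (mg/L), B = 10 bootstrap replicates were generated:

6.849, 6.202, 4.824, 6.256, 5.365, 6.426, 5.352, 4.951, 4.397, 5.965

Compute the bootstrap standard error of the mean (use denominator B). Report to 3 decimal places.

SE* = 0.756

Bootstrap SE is the standard deviation of the 10 replicate means.
Mean of replicates: (6.849 + 6.202 + 4.824 + 6.256 + 5.365 + 6.426 + 5.352 + 4.951 + 4.397 + 5.965) / 10 = 56.5870 / 10 = 5.6587
Sum of squared deviations: (+1.1903)² + (+0.5433)² + (−0.8347)² + (+0.5973)² + (−0.2937)² + (+0.7673)² + (−0.3067)² + (−0.7077)² + (−1.2617)² + (+0.3063)² = 5.7211
Variance = 5.7211 / 10 = 0.5721
SE* = √0.5721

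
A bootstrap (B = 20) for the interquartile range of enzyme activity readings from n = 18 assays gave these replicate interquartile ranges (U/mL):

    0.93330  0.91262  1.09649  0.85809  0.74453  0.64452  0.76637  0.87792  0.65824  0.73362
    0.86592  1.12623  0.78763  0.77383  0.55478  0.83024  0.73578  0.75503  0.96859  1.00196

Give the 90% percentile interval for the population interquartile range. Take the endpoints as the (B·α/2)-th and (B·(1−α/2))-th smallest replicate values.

(0.55478, 1.09649)

Sorted replicates: 0.55478, 0.64452, 0.65824, 0.73362, 0.73578, 0.74453, 0.75503, 0.76637, 0.77383, 0.78763, 0.83024, 0.85809, 0.86592, 0.87792, 0.91262, 0.93330, 0.96859, 1.00196, 1.09649, 1.12623
α = 0.10; lower rank = 20 × 0.050 = 1; upper rank = 20 × 0.950 = 19.
The 1st smallest replicate is 0.55478; the 19th is 1.09649.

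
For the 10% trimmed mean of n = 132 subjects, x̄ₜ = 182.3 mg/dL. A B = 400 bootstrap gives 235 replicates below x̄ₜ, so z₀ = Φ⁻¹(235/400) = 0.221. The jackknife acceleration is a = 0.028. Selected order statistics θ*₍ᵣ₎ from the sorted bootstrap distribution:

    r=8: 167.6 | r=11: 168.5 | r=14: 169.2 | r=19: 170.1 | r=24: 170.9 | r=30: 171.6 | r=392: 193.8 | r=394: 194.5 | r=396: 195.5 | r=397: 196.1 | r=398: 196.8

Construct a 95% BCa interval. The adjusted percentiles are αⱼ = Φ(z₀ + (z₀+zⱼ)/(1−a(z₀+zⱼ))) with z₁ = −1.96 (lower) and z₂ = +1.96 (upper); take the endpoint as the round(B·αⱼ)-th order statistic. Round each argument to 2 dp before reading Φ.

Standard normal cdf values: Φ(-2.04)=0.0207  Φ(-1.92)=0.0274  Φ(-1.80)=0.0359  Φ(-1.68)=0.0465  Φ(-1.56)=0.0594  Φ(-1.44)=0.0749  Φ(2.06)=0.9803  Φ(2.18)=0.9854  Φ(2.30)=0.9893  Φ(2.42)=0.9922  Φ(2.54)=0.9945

Lower: z₀ + z₁ = 0.221 + (-1.960) = -1.739; 1 − a(z₀+z₁) = 1 − (0.028)(-1.739) = 1.0487; argument = 0.221 + (-1.739)/1.0487 = -1.4373 → -1.44.
α₁ = Φ(-1.44) = 0.0749; rank = round(400 × 0.0749) = 30; θ*₍30₎ = 171.6.
Upper: z₀ + z₂ = 2.181; 1 − a(z₀+z₂) = 0.9389; argument = 2.5439 → 2.54; α₂ = 0.9945; rank = 398; θ*₍398₎ = 196.8.

(171.6, 196.8)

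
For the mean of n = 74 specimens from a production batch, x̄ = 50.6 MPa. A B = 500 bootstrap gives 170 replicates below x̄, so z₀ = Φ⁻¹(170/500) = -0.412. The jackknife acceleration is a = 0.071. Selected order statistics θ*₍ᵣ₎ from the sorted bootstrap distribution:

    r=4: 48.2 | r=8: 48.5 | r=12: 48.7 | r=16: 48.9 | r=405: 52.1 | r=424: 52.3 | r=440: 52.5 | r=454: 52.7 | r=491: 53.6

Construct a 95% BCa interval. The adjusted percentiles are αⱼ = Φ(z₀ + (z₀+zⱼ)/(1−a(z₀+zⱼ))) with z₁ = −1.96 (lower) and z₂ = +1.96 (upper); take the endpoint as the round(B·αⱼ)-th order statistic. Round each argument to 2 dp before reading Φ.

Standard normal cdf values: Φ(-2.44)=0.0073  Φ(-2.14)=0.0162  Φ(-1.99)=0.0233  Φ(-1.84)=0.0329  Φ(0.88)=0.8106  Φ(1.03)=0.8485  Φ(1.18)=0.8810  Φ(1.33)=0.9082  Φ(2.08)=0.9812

Lower: z₀ + z₁ = -0.412 + (-1.960) = -2.372; 1 − a(z₀+z₁) = 1 − (0.071)(-2.372) = 1.1684; argument = -0.412 + (-2.372)/1.1684 = -2.4421 → -2.44.
α₁ = Φ(-2.44) = 0.0073; rank = round(500 × 0.0073) = 4; θ*₍4₎ = 48.2.
Upper: z₀ + z₂ = 1.548; 1 − a(z₀+z₂) = 0.8901; argument = 1.3271 → 1.33; α₂ = 0.9082; rank = 454; θ*₍454₎ = 52.7.

(48.2, 52.7)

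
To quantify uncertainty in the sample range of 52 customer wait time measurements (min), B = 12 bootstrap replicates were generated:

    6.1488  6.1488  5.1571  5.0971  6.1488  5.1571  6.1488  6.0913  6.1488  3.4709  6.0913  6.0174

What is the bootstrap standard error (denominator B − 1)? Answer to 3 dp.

SE* = 0.815

Bootstrap SE is the standard deviation of the 12 replicate ranges.
Mean of replicates: (6.1488 + 6.1488 + 5.1571 + 5.0971 + 6.1488 + 5.1571 + 6.1488 + 6.0913 + 6.1488 + 3.4709 + 6.0913 + 6.0174) / 12 = 67.82620 / 12 = 5.65218
Sum of squared deviations: (+0.49662)² + (+0.49662)² + (−0.49508)² + (−0.55508)² + (+0.49662)² + (−0.49508)² + (+0.49662)² + (+0.43912)² + (+0.49662)² + (−2.18128)² + (+0.43912)² + (+0.36522)² = 7.30850
Variance = 7.30850 / 11 = 0.66441
SE* = √0.66441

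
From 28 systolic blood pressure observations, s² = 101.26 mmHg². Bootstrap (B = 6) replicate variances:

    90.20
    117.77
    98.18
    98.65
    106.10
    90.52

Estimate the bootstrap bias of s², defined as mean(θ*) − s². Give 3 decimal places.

mean(θ*) = (90.20 + 117.77 + 98.18 + 98.65 + 106.10 + 90.52) / 6 = 100.2367
bias = 100.2367 − 101.26

bias = −1.023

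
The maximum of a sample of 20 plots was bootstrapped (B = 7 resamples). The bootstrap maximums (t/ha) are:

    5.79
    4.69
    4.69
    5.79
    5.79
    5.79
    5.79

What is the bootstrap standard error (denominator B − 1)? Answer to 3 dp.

SE* = 0.537

Bootstrap SE is the standard deviation of the 7 replicate maximums.
Mean of replicates: (5.79 + 4.69 + 4.69 + 5.79 + 5.79 + 5.79 + 5.79) / 7 = 38.3300 / 7 = 5.4757
Sum of squared deviations: (+0.3143)² + (−0.7857)² + (−0.7857)² + (+0.3143)² + (+0.3143)² + (+0.3143)² + (+0.3143)² = 1.7286
Variance = 1.7286 / 6 = 0.2881
SE* = √0.2881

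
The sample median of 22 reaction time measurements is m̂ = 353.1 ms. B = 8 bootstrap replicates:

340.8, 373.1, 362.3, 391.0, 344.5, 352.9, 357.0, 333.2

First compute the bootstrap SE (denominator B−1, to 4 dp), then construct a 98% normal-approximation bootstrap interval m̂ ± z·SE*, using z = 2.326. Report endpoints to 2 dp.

(309.63, 396.57)

Mean of replicates = 356.8500; sum of squared deviations = 2445.0600; SE* = √(2445.0600/7) = 18.6894
Margin = 2.326 × 18.6894 = 43.472
Interval: 353.1 ± 43.472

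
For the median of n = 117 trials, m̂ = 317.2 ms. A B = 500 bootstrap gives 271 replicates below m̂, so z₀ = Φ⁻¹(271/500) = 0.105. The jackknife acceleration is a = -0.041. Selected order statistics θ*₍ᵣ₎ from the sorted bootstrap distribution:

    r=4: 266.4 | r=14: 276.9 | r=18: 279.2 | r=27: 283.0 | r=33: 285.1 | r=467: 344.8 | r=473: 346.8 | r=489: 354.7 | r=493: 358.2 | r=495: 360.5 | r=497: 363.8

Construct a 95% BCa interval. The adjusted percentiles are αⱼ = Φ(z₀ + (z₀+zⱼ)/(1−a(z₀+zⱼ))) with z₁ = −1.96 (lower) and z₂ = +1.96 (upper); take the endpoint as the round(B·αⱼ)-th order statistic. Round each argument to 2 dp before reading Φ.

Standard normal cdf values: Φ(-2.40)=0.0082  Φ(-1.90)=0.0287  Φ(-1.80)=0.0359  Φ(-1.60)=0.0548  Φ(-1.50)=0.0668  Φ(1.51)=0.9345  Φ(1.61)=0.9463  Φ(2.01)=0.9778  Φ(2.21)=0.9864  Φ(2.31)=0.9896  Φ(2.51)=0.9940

Lower: z₀ + z₁ = 0.105 + (-1.960) = -1.855; 1 − a(z₀+z₁) = 1 − (-0.041)(-1.855) = 0.9239; argument = 0.105 + (-1.855)/0.9239 = -1.9027 → -1.90.
α₁ = Φ(-1.90) = 0.0287; rank = round(500 × 0.0287) = 14; θ*₍14₎ = 276.9.
Upper: z₀ + z₂ = 2.065; 1 − a(z₀+z₂) = 1.0847; argument = 2.0088 → 2.01; α₂ = 0.9778; rank = 489; θ*₍489₎ = 354.7.

(276.9, 354.7)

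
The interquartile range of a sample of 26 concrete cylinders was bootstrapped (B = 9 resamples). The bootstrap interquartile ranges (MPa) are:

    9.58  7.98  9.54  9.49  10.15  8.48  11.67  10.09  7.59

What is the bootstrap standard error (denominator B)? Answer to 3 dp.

Bootstrap SE is the standard deviation of the 9 replicate interquartile ranges.
Mean of replicates: (9.58 + 7.98 + 9.54 + 9.49 + 10.15 + 8.48 + 11.67 + 10.09 + 7.59) / 9 = 84.5700 / 9 = 9.3967
Sum of squared deviations: (+0.1833)² + (−1.4167)² + (+0.1433)² + (+0.0933)² + (+0.7533)² + (−0.9167)² + (+2.2733)² + (+0.6933)² + (−1.8067)² = 12.3904
Variance = 12.3904 / 9 = 1.3767
SE* = √1.3767

SE* = 1.173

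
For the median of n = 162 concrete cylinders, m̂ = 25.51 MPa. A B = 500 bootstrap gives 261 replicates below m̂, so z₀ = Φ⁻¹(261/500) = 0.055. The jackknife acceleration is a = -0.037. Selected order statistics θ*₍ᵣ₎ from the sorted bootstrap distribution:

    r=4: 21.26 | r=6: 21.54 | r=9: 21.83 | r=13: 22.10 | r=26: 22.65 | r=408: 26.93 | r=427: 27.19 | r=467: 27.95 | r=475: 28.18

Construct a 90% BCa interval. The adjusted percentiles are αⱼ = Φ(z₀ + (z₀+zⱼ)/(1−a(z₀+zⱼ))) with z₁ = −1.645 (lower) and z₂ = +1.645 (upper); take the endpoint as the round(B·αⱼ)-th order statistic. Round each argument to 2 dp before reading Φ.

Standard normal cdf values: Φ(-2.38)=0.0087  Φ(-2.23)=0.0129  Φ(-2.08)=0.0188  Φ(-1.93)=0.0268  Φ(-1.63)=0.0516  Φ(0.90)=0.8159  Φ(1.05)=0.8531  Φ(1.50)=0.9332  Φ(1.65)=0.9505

Lower: z₀ + z₁ = 0.055 + (-1.645) = -1.590; 1 − a(z₀+z₁) = 1 − (-0.037)(-1.590) = 0.9412; argument = 0.055 + (-1.590)/0.9412 = -1.6344 → -1.63.
α₁ = Φ(-1.63) = 0.0516; rank = round(500 × 0.0516) = 26; θ*₍26₎ = 22.65.
Upper: z₀ + z₂ = 1.700; 1 − a(z₀+z₂) = 1.0629; argument = 1.6544 → 1.65; α₂ = 0.9505; rank = 475; θ*₍475₎ = 28.18.

(22.65, 28.18)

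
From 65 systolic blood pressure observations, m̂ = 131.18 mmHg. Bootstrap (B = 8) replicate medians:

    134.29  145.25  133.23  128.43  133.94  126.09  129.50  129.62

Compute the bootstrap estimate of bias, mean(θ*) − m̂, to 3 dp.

mean(θ*) = (134.29 + 145.25 + 133.23 + 128.43 + 133.94 + 126.09 + 129.50 + 129.62) / 8 = 132.5437
bias = 132.5437 − 131.18

bias = +1.364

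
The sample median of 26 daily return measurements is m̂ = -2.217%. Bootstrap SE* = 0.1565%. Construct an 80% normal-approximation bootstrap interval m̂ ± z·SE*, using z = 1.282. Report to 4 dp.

(-2.4176, -2.0164)

Margin = 1.282 × 0.1565 = 0.20063
Interval: -2.217 ± 0.20063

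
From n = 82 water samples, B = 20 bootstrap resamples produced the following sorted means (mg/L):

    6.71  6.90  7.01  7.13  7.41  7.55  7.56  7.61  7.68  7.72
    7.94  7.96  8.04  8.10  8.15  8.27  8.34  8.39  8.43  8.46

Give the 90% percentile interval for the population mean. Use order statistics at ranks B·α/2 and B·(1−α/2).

α = 0.10; lower rank = 20 × 0.050 = 1; upper rank = 20 × 0.950 = 19.
The 1st smallest replicate is 6.71; the 19th is 8.43.

(6.71, 8.43)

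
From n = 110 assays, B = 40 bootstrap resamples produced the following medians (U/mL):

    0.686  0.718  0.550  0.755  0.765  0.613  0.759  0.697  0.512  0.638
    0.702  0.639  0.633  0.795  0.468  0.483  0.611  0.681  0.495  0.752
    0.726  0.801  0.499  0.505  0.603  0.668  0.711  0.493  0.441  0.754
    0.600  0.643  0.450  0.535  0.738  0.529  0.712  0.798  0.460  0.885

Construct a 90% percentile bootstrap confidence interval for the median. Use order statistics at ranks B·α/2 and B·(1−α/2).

(0.450, 0.798)

Sorted replicates: 0.441, 0.450, 0.460, 0.468, 0.483, 0.493, 0.495, 0.499, 0.505, 0.512, 0.529, 0.535, 0.550, 0.600, 0.603, 0.611, 0.613, 0.633, 0.638, 0.639, 0.643, 0.668, 0.681, 0.686, 0.697, 0.702, 0.711, 0.712, 0.718, 0.726, 0.738, 0.752, 0.754, 0.755, 0.759, 0.765, 0.795, 0.798, 0.801, 0.885
α = 0.10; lower rank = 40 × 0.050 = 2; upper rank = 40 × 0.950 = 38.
The 2nd smallest replicate is 0.450; the 38th is 0.798.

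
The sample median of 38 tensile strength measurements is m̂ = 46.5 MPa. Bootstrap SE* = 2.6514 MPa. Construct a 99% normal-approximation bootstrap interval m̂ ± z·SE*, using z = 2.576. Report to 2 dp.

(39.67, 53.33)

Margin = 2.576 × 2.6514 = 6.830
Interval: 46.5 ± 6.830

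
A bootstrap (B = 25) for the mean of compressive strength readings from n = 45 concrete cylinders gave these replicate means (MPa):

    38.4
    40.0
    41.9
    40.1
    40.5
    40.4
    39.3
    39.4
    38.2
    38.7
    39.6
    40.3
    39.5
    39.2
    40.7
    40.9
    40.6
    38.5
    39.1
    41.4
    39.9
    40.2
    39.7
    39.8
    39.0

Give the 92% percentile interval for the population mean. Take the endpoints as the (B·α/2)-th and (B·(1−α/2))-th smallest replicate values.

Sorted replicates: 38.2, 38.4, 38.5, 38.7, 39.0, 39.1, 39.2, 39.3, 39.4, 39.5, 39.6, 39.7, 39.8, 39.9, 40.0, 40.1, 40.2, 40.3, 40.4, 40.5, 40.6, 40.7, 40.9, 41.4, 41.9
α = 0.08; lower rank = 25 × 0.040 = 1; upper rank = 25 × 0.960 = 24.
The 1st smallest replicate is 38.2; the 24th is 41.4.

(38.2, 41.4)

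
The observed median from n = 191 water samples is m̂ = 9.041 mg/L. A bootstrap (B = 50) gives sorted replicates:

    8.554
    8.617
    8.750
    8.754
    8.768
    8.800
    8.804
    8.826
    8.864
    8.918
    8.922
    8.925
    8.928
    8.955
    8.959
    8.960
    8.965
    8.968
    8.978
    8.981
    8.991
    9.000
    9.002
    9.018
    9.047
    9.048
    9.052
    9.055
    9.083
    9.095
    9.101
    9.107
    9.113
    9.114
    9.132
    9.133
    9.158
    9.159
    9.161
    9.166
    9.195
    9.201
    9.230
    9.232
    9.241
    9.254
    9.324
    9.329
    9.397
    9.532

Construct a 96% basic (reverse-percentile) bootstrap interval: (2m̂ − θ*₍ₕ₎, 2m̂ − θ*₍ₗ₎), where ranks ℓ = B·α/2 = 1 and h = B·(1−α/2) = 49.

(8.685, 9.528)

Percentile endpoints at ranks 1 and 49: θ*₍1₎ = 8.554, θ*₍49₎ = 9.397.
Basic interval reflects these around m̂:
  lower = 2 × 9.041 − 9.397 = 8.685
  upper = 2 × 9.041 − 8.554 = 9.528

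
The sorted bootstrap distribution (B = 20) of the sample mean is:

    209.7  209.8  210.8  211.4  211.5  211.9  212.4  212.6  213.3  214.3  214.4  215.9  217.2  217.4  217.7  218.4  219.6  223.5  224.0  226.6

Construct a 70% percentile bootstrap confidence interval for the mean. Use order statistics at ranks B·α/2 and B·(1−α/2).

α = 0.30; lower rank = 20 × 0.150 = 3; upper rank = 20 × 0.850 = 17.
The 3rd smallest replicate is 210.8; the 17th is 219.6.

(210.8, 219.6)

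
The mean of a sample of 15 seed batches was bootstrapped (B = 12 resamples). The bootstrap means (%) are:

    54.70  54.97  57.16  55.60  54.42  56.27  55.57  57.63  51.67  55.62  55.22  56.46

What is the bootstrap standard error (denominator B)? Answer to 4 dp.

SE* = 1.4614

Bootstrap SE is the standard deviation of the 12 replicate means.
Mean of replicates: (54.70 + 54.97 + 57.16 + 55.60 + 54.42 + 56.27 + 55.57 + 57.63 + 51.67 + 55.62 + 55.22 + 56.46) / 12 = 665.29000 / 12 = 55.44083
Sum of squared deviations: (−0.74083)² + (−0.47083)² + (+1.71917)² + (+0.15917)² + (−1.02083)² + (+0.82917)² + (+0.12917)² + (+2.18917)² + (−3.77083)² + (+0.17917)² + (−0.22083)² + (+1.01917)² = 25.62889
Variance = 25.62889 / 12 = 2.13574
SE* = √2.13574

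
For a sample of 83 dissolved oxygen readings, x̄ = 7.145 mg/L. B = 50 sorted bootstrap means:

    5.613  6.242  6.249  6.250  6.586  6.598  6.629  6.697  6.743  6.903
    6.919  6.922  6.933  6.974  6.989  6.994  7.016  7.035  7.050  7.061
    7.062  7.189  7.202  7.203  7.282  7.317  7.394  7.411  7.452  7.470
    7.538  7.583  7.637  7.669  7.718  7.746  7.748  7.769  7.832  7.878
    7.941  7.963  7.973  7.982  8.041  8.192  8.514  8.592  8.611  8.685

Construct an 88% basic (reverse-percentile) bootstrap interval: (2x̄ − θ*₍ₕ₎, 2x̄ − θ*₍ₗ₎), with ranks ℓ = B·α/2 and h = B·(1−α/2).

Percentile endpoints at ranks 3 and 47: θ*₍3₎ = 6.249, θ*₍47₎ = 8.514.
Basic interval reflects these around x̄:
  lower = 2 × 7.145 − 8.514 = 5.776
  upper = 2 × 7.145 − 6.249 = 8.041

(5.776, 8.041)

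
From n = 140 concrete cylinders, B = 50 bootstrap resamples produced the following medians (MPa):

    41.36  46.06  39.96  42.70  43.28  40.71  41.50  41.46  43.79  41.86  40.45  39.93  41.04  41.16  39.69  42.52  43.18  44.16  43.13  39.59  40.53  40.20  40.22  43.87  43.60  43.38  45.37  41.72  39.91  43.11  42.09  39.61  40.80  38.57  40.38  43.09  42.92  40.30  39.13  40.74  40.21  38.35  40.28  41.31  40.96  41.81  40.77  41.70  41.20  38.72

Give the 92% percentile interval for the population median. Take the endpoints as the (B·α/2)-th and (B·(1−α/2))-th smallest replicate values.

(38.57, 44.16)

Sorted replicates: 38.35, 38.57, 38.72, 39.13, 39.59, 39.61, 39.69, 39.91, 39.93, 39.96, 40.20, 40.21, 40.22, 40.28, 40.30, 40.38, 40.45, 40.53, 40.71, 40.74, 40.77, 40.80, 40.96, 41.04, 41.16, 41.20, 41.31, 41.36, 41.46, 41.50, 41.70, 41.72, 41.81, 41.86, 42.09, 42.52, 42.70, 42.92, 43.09, 43.11, 43.13, 43.18, 43.28, 43.38, 43.60, 43.79, 43.87, 44.16, 45.37, 46.06
α = 0.08; lower rank = 50 × 0.040 = 2; upper rank = 50 × 0.960 = 48.
The 2nd smallest replicate is 38.57; the 48th is 44.16.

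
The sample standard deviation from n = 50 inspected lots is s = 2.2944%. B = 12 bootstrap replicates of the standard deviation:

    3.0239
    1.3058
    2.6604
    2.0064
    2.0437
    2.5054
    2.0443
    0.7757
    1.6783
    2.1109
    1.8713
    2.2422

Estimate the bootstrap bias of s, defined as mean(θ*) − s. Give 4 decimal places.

mean(θ*) = (3.0239 + 1.3058 + 2.6604 + 2.0064 + 2.0437 + 2.5054 + 2.0443 + 0.7757 + 1.6783 + 2.1109 + 1.8713 + 2.2422) / 12 = 2.02236
bias = 2.02236 − 2.2944

bias = −0.2720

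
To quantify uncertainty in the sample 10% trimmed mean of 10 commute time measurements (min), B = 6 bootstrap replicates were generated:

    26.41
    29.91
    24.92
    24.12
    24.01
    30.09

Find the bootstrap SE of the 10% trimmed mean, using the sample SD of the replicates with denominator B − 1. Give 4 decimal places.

SE* = 2.7875

Bootstrap SE is the standard deviation of the 6 replicate 10% trimmed means.
Mean of replicates: (26.41 + 29.91 + 24.92 + 24.12 + 24.01 + 30.09) / 6 = 159.46000 / 6 = 26.57667
Sum of squared deviations: (−0.16667)² + (+3.33333)² + (−1.65667)² + (−2.45667)² + (−2.56667)² + (+3.51333)² = 38.84993
Variance = 38.84993 / 5 = 7.76999
SE* = √7.76999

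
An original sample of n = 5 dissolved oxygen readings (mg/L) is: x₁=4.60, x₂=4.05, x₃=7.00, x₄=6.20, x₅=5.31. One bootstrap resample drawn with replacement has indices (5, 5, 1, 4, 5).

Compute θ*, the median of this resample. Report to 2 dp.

θ* = 5.31

Resample values: 5.31, 5.31, 4.60, 6.20, 5.31.
Sorted: 4.60, 5.31, 5.31, 5.31, 6.20
Median = middle value = 5.31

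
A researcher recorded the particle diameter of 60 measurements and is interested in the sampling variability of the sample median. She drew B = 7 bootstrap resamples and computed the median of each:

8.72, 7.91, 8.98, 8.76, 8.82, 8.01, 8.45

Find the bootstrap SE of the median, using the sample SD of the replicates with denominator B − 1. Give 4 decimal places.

Bootstrap SE is the standard deviation of the 7 replicate medians.
Mean of replicates: (8.72 + 7.91 + 8.98 + 8.76 + 8.82 + 8.01 + 8.45) / 7 = 59.65000 / 7 = 8.52143
Sum of squared deviations: (+0.19857)² + (−0.61143)² + (+0.45857)² + (+0.23857)² + (+0.29857)² + (−0.51143)² + (−0.07143)² = 1.03629
Variance = 1.03629 / 6 = 0.17271
SE* = √0.17271

SE* = 0.4156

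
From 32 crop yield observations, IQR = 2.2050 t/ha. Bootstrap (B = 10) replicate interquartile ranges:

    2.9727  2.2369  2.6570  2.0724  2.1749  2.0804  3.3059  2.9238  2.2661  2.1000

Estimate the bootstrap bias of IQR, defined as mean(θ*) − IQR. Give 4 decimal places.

bias = +0.2740

mean(θ*) = (2.9727 + 2.2369 + 2.6570 + 2.0724 + 2.1749 + 2.0804 + 3.3059 + 2.9238 + 2.2661 + 2.1000) / 10 = 2.47901
bias = 2.47901 − 2.2050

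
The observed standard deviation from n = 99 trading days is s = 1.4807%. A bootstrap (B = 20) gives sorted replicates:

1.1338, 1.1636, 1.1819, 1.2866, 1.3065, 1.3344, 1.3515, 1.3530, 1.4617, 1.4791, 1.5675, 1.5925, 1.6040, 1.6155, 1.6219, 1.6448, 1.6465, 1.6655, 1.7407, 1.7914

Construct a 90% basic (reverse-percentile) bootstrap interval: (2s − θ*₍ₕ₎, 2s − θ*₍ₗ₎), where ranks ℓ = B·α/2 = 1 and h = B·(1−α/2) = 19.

(1.2207, 1.8276)

Percentile endpoints at ranks 1 and 19: θ*₍1₎ = 1.1338, θ*₍19₎ = 1.7407.
Basic interval reflects these around s:
  lower = 2 × 1.4807 − 1.7407 = 1.2207
  upper = 2 × 1.4807 − 1.1338 = 1.8276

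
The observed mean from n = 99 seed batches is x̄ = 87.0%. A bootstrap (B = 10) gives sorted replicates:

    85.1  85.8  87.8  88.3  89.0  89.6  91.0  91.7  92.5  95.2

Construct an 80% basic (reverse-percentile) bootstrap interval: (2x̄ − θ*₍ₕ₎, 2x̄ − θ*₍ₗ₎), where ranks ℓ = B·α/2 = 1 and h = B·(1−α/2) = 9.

Percentile endpoints at ranks 1 and 9: θ*₍1₎ = 85.1, θ*₍9₎ = 92.5.
Basic interval reflects these around x̄:
  lower = 2 × 87.0 − 92.5 = 81.5
  upper = 2 × 87.0 − 85.1 = 88.9

(81.5, 88.9)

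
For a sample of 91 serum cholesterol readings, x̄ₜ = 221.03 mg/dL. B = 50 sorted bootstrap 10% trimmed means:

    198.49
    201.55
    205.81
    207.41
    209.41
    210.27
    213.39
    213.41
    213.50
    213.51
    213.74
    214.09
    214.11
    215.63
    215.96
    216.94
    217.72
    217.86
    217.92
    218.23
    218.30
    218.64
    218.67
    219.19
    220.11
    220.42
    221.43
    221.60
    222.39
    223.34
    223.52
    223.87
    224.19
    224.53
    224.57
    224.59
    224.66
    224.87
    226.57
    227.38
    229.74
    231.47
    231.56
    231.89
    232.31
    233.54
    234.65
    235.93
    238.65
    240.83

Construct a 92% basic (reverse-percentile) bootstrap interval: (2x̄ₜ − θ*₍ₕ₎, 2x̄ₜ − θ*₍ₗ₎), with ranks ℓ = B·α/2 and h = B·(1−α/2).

Percentile endpoints at ranks 2 and 48: θ*₍2₎ = 201.55, θ*₍48₎ = 235.93.
Basic interval reflects these around x̄ₜ:
  lower = 2 × 221.03 − 235.93 = 206.13
  upper = 2 × 221.03 − 201.55 = 240.51

(206.13, 240.51)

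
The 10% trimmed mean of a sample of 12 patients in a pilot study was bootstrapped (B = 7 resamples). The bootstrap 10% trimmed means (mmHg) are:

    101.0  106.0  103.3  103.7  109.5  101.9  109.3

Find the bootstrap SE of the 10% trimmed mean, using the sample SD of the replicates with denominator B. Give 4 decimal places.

SE* = 3.1604

Bootstrap SE is the standard deviation of the 7 replicate 10% trimmed means.
Mean of replicates: (101.0 + 106.0 + 103.3 + 103.7 + 109.5 + 101.9 + 109.3) / 7 = 734.70000 / 7 = 104.95714
Sum of squared deviations: (−3.95714)² + (+1.04286)² + (−1.65714)² + (−1.25714)² + (+4.54286)² + (−3.05714)² + (+4.34286)² = 69.91714
Variance = 69.91714 / 7 = 9.98816
SE* = √9.98816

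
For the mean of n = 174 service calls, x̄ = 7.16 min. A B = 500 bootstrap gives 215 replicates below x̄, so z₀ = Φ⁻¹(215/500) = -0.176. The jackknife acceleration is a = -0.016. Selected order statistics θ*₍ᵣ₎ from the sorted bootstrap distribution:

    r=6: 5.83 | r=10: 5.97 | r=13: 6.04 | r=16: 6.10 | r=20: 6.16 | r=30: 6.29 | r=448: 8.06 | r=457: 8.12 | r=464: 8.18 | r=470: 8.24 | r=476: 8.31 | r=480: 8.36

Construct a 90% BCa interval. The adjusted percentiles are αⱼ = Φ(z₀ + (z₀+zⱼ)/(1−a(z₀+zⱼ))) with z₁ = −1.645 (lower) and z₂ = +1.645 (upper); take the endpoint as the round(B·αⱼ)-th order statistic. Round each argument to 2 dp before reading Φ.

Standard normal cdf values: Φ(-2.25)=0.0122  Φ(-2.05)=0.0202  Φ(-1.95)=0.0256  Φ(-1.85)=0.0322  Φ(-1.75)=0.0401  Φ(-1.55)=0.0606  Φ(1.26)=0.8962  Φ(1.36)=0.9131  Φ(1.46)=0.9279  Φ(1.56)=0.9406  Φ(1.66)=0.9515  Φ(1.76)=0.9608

(5.97, 8.06)

Lower: z₀ + z₁ = -0.176 + (-1.645) = -1.821; 1 − a(z₀+z₁) = 1 − (-0.016)(-1.821) = 0.9709; argument = -0.176 + (-1.821)/0.9709 = -2.0516 → -2.05.
α₁ = Φ(-2.05) = 0.0202; rank = round(500 × 0.0202) = 10; θ*₍10₎ = 5.97.
Upper: z₀ + z₂ = 1.469; 1 − a(z₀+z₂) = 1.0235; argument = 1.2593 → 1.26; α₂ = 0.8962; rank = 448; θ*₍448₎ = 8.06.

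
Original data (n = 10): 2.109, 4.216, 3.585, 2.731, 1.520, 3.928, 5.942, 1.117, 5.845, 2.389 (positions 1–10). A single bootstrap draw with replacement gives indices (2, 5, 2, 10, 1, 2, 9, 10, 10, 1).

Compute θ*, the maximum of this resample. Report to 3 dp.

θ* = 5.845

Resample values: 4.216, 1.520, 4.216, 2.389, 2.109, 4.216, 5.845, 2.389, 2.389, 2.109.
Maximum = 5.845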